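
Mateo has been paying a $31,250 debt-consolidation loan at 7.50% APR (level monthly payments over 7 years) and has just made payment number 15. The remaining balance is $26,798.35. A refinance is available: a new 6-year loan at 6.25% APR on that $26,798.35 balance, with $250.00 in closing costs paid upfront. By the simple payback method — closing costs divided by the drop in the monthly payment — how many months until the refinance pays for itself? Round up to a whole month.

8 months

Current payment = 31,250 × 7.5%/12 / (1 − (1+0.0062500)^−84) = $479.32.
Refinanced payment = 26,798.35 × 0.0052083 / (1 − (1+0.0052083)^−72) = $447.30.
Monthly savings = $479.32 − $447.30 = $32.02.
Break-even = $250.00 / $32.02 = 7.81 → 8 months.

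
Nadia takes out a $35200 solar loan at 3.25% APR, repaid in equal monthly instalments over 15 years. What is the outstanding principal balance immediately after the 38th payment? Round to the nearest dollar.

$29,125

With monthly rate i = 3.25%/12 = 0.0027083, the balance after k of n payments is P · [(1+i)^n − (1+i)^k] / [(1+i)^n − 1].
(1+0.0027083)^180 = 1.62716792 and (1+0.0027083)^38 = 1.10824485, so the balance is 35,200 × (1.62716792 − 1.10824485) / (1.62716792 − 1) = $29,124.72.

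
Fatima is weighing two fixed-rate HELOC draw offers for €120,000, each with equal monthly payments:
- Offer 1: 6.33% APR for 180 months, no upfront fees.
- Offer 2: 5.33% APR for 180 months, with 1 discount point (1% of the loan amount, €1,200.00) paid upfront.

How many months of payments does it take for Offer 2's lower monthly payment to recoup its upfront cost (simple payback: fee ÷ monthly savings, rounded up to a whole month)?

Offer 1: at 6.33% the monthly rate is 0.0052750, so the payment is 120,000 × 0.0052750 / (1 − 1.0052750^−180) = €1,034.15.
Offer 2: monthly rate = 5.33%/12 = 0.0044417; payment = 120,000 × 0.0044417 / (1 − (1+0.0044417)^−180) = €969.71.
Monthly savings = €1,034.15 − €969.71 = €64.44.
Break-even = €1,200.00 / €64.44 = 18.62 → 19 months.

19 months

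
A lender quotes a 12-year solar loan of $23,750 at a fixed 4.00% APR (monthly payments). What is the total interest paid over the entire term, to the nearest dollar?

Monthly rate = 4%/12 = 0.0033333; payment = 23,750 × 0.0033333 / (1 − (1+0.0033333)^−144) = $207.94.
Total paid = 144 × $207.94 = $29,943.36; interest = $29,943.36 − $23,750 = $6,193.36.

$6,193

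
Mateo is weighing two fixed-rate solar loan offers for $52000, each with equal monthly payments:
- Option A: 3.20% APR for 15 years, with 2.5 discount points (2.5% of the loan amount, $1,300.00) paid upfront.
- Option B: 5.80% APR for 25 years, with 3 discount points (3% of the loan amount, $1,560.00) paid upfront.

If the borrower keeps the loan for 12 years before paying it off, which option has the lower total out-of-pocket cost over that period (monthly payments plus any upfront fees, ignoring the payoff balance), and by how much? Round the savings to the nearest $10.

Option A: at 3.20% the monthly rate is 0.0026667, so the payment is 52,000 × 0.0026667 / (1 − 1.0026667^−180) = $364.13.
Option B: monthly rate = 5.8%/12 = 0.0048333; payment = 52,000 × 0.0048333 / (1 − (1+0.0048333)^−300) = $328.71.
Over 144 months: Option A costs 144 × $364.13 + $1,300.00 = $53,734.72; Option B costs 144 × $328.71 + $1,560.00 = $48,894.24.
Option B is cheaper by $53,734.72 − $48,894.24 = $4,840.48.

Option B by $4,840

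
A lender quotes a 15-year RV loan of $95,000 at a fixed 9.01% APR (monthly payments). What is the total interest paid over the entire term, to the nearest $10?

$78,540

At 9.01% the monthly rate is 0.0075083, so the payment is 95,000 × 0.0075083 / (1 − 1.0075083^−180) = $964.12.
Total paid = 180 × $964.12 = $173,541.60; interest = $173,541.60 − $95,000 = $78,541.60.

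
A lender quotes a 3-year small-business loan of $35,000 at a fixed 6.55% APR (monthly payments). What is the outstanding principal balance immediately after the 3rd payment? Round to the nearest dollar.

$32,338

With monthly rate i = 6.55%/12 = 0.0054583, the balance after k of n payments is P · [(1+i)^n − (1+i)^k] / [(1+i)^n − 1].
(1+0.0054583)^36 = 1.21648513 and (1+0.0054583)^3 = 1.01646454, so the balance is 35,000 × (1.21648513 − 1.01646454) / (1.21648513 − 1) = $32,338.11.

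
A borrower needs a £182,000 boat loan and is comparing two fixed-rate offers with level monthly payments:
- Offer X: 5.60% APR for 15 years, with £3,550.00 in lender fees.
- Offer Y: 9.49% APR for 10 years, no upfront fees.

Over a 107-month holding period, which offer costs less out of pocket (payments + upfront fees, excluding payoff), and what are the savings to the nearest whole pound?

Offer X: monthly rate = 5.6%/12 = 0.0046667; payment = 182,000 × 0.0046667 / (1 − (1+0.0046667)^−180) = £1,496.77.
Offer Y: monthly rate = 9.49%/12 = 0.0079083; payment = 182,000 × 0.0079083 / (1 − (1+0.0079083)^−120) = £2,354.04.
Over 107 months: Offer X costs 107 × £1,496.77 + £3,550.00 = £163,704.39; Offer Y costs 107 × £2,354.04 = £251,882.28.
Offer X is cheaper by £251,882.28 − £163,704.39 = £88,177.89.

Offer X by £88,178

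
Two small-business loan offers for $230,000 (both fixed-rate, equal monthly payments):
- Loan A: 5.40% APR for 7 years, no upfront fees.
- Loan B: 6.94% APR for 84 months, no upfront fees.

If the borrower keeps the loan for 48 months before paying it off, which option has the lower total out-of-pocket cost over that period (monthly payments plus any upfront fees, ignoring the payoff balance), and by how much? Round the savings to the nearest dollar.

Loan A by $8,178

Loan A: monthly rate = 5.4%/12 = 0.0045000; payment = 230,000 × 0.0045000 / (1 − (1+0.0045000)^−84) = $3,294.20.
Loan B: at 6.94% the monthly rate is 0.0057833, so the payment is 230,000 × 0.0057833 / (1 − 1.0057833^−84) = $3,464.57.
Over 48 months: Loan A costs 48 × $3,294.20 = $158,121.60; Loan B costs 48 × $3,464.57 = $166,299.36.
Loan A is cheaper by $166,299.36 − $158,121.60 = $8,177.76.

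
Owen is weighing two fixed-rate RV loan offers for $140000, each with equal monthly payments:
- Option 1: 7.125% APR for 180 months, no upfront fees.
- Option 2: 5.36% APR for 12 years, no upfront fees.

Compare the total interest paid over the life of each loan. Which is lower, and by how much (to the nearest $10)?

Option 2 by $38,150

Option 1: monthly rate = 7.125%/12 = 0.0059375; payment = 140,000 × 0.0059375 / (1 − (1+0.0059375)^−180) = $1,268.16.
Total interest on Option 1 = 180 × $1,268.16 − $140,000 = $88,268.80.
Option 2: at 5.36% the monthly rate is 0.0044667, so the payment is 140,000 × 0.0044667 / (1 − 1.0044667^−144) = $1,320.27.
Total interest on Option 2 = 144 × $1,320.27 − $140,000 = $50,118.88.
Option 2 is lower by $38,149.92.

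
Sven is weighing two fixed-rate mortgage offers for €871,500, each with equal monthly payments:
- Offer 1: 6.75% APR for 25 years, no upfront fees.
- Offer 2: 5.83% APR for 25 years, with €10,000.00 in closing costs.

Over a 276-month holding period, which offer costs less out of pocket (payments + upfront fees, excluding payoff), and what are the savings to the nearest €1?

Offer 2 by €127,012

Offer 1: at 6.75% the monthly rate is 0.0056250, so the payment is 871,500 × 0.0056250 / (1 − 1.0056250^−300) = €6,021.29.
Offer 2: at 5.83% the monthly rate is 0.0048583, so the payment is 871,500 × 0.0048583 / (1 − 1.0048583^−300) = €5,524.87.
Over 276 months: Offer 1 costs 276 × €6,021.29 = €1,661,876.04; Offer 2 costs 276 × €5,524.87 + €10,000.00 = €1,534,864.12.
Offer 2 is cheaper by €1,661,876.04 − €1,534,864.12 = €127,011.92.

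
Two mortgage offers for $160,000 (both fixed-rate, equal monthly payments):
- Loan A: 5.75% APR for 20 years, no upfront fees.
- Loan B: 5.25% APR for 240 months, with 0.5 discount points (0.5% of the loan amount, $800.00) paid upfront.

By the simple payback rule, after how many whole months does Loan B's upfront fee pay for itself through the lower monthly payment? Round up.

18 months

Loan A: at 5.75% the monthly rate is 0.0047917, so the payment is 160,000 × 0.0047917 / (1 − 1.0047917^−240) = $1,123.33.
Loan B: monthly rate = 5.25%/12 = 0.0043750; payment = 160,000 × 0.0043750 / (1 − (1+0.0043750)^−240) = $1,078.15.
Monthly savings = $1,123.33 − $1,078.15 = $45.18.
Break-even = $800.00 / $45.18 = 17.71 → 18 months.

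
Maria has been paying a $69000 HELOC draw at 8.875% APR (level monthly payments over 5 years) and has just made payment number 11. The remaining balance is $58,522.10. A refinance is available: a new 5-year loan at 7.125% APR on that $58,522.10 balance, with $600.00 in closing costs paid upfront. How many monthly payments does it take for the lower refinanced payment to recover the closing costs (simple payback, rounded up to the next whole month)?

Current payment = 69,000 × 8.875%/12 / (1 − (1+0.0073958)^−60) = $1,428.14.
Refinanced payment = 58,522.10 × 0.0059375 / (1 − (1+0.0059375)^−60) = $1,162.26.
Monthly savings = $1,428.14 − $1,162.26 = $265.88.
Break-even = $600.00 / $265.88 = 2.26 → 3 months.

3 months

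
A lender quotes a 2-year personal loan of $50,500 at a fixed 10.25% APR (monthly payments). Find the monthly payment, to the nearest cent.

$2,336.15

At 10.25% the monthly rate is 0.0085417, so the payment is 50,500 × 0.0085417 / (1 − 1.0085417^−24) = $2,336.15.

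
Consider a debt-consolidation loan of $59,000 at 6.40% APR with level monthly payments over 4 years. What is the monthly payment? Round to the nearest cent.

$1,396.46

Monthly rate = 6.4%/12 = 0.0053333; payment = 59,000 × 0.0053333 / (1 − (1+0.0053333)^−48) = $1,396.46.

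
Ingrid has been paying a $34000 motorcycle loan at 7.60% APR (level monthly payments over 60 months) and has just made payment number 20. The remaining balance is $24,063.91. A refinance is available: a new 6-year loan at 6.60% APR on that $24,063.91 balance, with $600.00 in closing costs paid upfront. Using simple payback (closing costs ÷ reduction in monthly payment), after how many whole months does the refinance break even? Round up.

3 months

Current payment = 34,000 × 7.6%/12 / (1 − (1+0.0063333)^−60) = $682.91.
Refinanced payment = 24,063.91 × 0.0055000 / (1 − (1+0.0055000)^−72) = $405.66.
Monthly savings = $682.91 − $405.66 = $277.25.
Break-even = $600.00 / $277.25 = 2.16 → 3 months.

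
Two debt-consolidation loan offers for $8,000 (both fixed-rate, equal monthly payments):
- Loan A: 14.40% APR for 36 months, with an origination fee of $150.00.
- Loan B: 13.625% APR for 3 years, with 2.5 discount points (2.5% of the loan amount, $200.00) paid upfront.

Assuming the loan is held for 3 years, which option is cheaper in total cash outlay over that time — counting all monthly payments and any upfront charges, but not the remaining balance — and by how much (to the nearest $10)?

Loan A: at 14.40% the monthly rate is 0.0120000, so the payment is 8,000 × 0.0120000 / (1 − 1.0120000^−36) = $274.98.
Loan B: at 13.625% the monthly rate is 0.0113542, so the payment is 8,000 × 0.0113542 / (1 − 1.0113542^−36) = $271.97.
Over 36 months: Loan A costs 36 × $274.98 + $150.00 = $10,049.28; Loan B costs 36 × $271.97 + $200.00 = $9,990.92.
Loan B is cheaper by $10,049.28 − $9,990.92 = $58.36.

Loan B by $60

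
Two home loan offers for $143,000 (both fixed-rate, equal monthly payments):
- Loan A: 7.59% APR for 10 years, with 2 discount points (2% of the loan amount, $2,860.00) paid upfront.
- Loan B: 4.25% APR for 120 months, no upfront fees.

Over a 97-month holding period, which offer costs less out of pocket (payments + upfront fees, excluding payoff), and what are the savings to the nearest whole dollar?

Loan B by $26,072

Loan A: monthly rate = 7.59%/12 = 0.0063250; payment = 143,000 × 0.0063250 / (1 − (1+0.0063250)^−120) = $1,704.16.
Loan B: at 4.25% the monthly rate is 0.0035417, so the payment is 143,000 × 0.0035417 / (1 − 1.0035417^−120) = $1,464.86.
Over 97 months: Loan A costs 97 × $1,704.16 + $2,860.00 = $168,163.52; Loan B costs 97 × $1,464.86 = $142,091.42.
Loan B is cheaper by $168,163.52 − $142,091.42 = $26,072.10.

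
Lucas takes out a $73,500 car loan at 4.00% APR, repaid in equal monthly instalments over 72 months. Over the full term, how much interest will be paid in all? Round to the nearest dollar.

Monthly rate = 4%/12 = 0.0033333; payment = 73,500 × 0.0033333 / (1 − (1+0.0033333)^−72) = $1,149.92.
Total paid = 72 × $1,149.92 = $82,794.24; interest = $82,794.24 − $73,500 = $9,294.24.

$9,294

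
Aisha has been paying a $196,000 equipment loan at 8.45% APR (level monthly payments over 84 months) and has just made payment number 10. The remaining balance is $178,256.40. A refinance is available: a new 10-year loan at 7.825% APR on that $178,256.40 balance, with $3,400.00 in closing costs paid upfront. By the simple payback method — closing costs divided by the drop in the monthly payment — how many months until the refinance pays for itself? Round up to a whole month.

4 months

Current payment = 196,000 × 8.45%/12 / (1 − (1+0.0070417)^−84) = $3,099.03.
Refinanced payment = 178,256.40 × 0.0065208 / (1 − (1+0.0065208)^−120) = $2,146.29.
Monthly savings = $3,099.03 − $2,146.29 = $952.74.
Break-even = $3,400.00 / $952.74 = 3.57 → 4 months.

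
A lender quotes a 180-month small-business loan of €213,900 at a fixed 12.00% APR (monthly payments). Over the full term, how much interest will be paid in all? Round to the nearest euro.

At 12.00% the monthly rate is 0.0100000, so the payment is 213,900 × 0.0100000 / (1 − 1.0100000^−180) = €2,567.16.
Total paid = 180 × €2,567.16 = €462,088.80; interest = €462,088.80 − €213,900 = €248,188.80.

€248,189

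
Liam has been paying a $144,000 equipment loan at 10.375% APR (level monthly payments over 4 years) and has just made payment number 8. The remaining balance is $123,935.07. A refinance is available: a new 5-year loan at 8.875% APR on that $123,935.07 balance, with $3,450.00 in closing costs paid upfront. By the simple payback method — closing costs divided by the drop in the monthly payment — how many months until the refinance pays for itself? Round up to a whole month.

4 months

Current payment = 144,000 × 10.375%/12 / (1 − (1+0.0086458)^−48) = $3,678.20.
Refinanced payment = 123,935.07 × 0.0073958 / (1 − (1+0.0073958)^−60) = $2,565.18.
Monthly savings = $3,678.20 − $2,565.18 = $1,113.02.
Break-even = $3,450.00 / $1,113.02 = 3.10 → 4 months.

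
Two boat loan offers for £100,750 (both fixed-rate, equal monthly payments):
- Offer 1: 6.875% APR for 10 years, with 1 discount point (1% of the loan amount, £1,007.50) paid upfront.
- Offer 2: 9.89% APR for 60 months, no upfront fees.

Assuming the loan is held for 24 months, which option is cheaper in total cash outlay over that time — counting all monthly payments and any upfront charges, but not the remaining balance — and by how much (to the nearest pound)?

Offer 1 by £22,318

Offer 1: at 6.875% the monthly rate is 0.0057292, so the payment is 100,750 × 0.0057292 / (1 − 1.0057292^−120) = £1,163.31.
Offer 2: at 9.89% the monthly rate is 0.0082417, so the payment is 100,750 × 0.0082417 / (1 − 1.0082417^−60) = £2,135.19.
Over 24 months: Offer 1 costs 24 × £1,163.31 + £1,007.50 = £28,926.94; Offer 2 costs 24 × £2,135.19 = £51,244.56.
Offer 1 is cheaper by £51,244.56 − £28,926.94 = £22,317.62.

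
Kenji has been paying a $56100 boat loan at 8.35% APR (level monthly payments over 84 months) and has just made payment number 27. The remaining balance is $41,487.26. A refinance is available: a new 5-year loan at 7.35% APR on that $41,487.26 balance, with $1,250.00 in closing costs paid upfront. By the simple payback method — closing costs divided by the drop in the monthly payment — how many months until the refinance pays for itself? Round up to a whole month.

Current payment = 56,100 × 8.35%/12 / (1 − (1+0.0069583)^−84) = $884.20.
Refinanced payment = 41,487.26 × 0.0061250 / (1 − (1+0.0061250)^−60) = $828.37.
Monthly savings = $884.20 − $828.37 = $55.83.
Break-even = $1,250.00 / $55.83 = 22.39 → 23 months.

23 months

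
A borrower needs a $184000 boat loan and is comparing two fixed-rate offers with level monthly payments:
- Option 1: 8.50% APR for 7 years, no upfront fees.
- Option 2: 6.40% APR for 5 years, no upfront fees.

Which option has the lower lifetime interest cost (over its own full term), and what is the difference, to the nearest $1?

Option 2 by $29,275

Option 1: at 8.50% the monthly rate is 0.0070833, so the payment is 184,000 × 0.0070833 / (1 − 1.0070833^−84) = $2,913.91.
Total interest on Option 1 = 84 × $2,913.91 − $184,000 = $60,768.44.
Option 2: monthly rate = 6.4%/12 = 0.0053333; payment = 184,000 × 0.0053333 / (1 − (1+0.0053333)^−60) = $3,591.56.
Total interest on Option 2 = 60 × $3,591.56 − $184,000 = $31,493.60.
Option 2 is lower by $29,274.84.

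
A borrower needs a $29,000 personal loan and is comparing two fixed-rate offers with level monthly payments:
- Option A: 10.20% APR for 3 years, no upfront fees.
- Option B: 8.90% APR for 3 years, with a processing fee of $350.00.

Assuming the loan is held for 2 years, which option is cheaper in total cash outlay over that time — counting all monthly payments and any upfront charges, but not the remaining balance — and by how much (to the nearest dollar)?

Option B by $73

Option A: monthly rate = 10.2%/12 = 0.0085000; payment = 29,000 × 0.0085000 / (1 − (1+0.0085000)^−36) = $938.47.
Option B: monthly rate = 8.9%/12 = 0.0074167; payment = 29,000 × 0.0074167 / (1 − (1+0.0074167)^−36) = $920.84.
Over 24 months: Option A costs 24 × $938.47 = $22,523.28; Option B costs 24 × $920.84 + $350.00 = $22,450.16.
Option B is cheaper by $22,523.28 − $22,450.16 = $73.12.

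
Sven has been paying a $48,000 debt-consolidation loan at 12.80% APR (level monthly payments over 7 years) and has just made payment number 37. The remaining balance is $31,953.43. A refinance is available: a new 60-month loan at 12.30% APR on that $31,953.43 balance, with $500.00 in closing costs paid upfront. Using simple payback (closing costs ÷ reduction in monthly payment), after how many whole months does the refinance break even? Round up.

Current payment = 48,000 × 12.8%/12 / (1 − (1+0.0106667)^−84) = $868.00.
Refinanced payment = 31,953.43 × 0.0102500 / (1 − (1+0.0102500)^−60) = $715.64.
Monthly savings = $868.00 − $715.64 = $152.36.
Break-even = $500.00 / $152.36 = 3.28 → 4 months.

4 months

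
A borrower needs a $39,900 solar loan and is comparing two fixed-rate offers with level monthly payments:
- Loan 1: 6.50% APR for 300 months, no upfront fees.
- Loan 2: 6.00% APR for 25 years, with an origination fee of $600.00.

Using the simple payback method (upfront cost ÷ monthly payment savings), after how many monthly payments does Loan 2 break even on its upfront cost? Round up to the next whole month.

49 months

Loan 1: monthly rate = 6.5%/12 = 0.0054167; payment = 39,900 × 0.0054167 / (1 − (1+0.0054167)^−300) = $269.41.
Loan 2: monthly rate = 6%/12 = 0.0050000; payment = 39,900 × 0.0050000 / (1 − (1+0.0050000)^−300) = $257.08.
Monthly savings = $269.41 − $257.08 = $12.33.
Break-even = $600.00 / $12.33 = 48.66 → 49 months.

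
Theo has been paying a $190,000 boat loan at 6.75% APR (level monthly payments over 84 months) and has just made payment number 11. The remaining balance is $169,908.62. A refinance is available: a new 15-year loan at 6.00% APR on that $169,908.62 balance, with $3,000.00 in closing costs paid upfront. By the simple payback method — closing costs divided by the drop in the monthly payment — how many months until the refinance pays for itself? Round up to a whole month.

Current payment = 190,000 × 6.75%/12 / (1 − (1+0.0056250)^−84) = $2,844.45.
Refinanced payment = 169,908.62 × 0.0050000 / (1 − (1+0.0050000)^−180) = $1,433.79.
Monthly savings = $2,844.45 − $1,433.79 = $1,410.66.
Break-even = $3,000.00 / $1,410.66 = 2.13 → 3 months.

3 months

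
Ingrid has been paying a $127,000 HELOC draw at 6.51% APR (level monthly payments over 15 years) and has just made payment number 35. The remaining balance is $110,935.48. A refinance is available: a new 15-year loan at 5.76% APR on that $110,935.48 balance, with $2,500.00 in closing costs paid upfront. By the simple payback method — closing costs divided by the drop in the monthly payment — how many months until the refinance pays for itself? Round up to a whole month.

14 months

Current payment = 127,000 × 6.51%/12 / (1 − (1+0.0054250)^−180) = $1,107.00.
Refinanced payment = 110,935.48 × 0.0048000 / (1 − (1+0.0048000)^−180) = $921.81.
Monthly savings = $1,107.00 − $921.81 = $185.19.
Break-even = $2,500.00 / $185.19 = 13.50 → 14 months.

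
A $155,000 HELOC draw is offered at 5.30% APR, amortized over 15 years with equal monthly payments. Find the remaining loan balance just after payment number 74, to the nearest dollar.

With monthly rate i = 5.3%/12 = 0.0044167, the balance after k of n payments is P · [(1+i)^n − (1+i)^k] / [(1+i)^n − 1].
(1+0.0044167)^180 = 2.21056807 and (1+0.0044167)^74 = 1.38557289, so the balance is 155,000 × (2.21056807 − 1.38557289) / (2.21056807 − 1) = $105,631.61.

$105,632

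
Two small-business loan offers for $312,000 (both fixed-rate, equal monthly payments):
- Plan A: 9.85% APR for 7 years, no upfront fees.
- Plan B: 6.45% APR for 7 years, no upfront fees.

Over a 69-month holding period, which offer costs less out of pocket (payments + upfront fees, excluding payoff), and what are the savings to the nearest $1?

Plan B by $36,566

Plan A: at 9.85% the monthly rate is 0.0082083, so the payment is 312,000 × 0.0082083 / (1 − 1.0082083^−84) = $5,155.42.
Plan B: at 6.45% the monthly rate is 0.0053750, so the payment is 312,000 × 0.0053750 / (1 − 1.0053750^−84) = $4,625.48.
Over 69 months: Plan A costs 69 × $5,155.42 = $355,723.98; Plan B costs 69 × $4,625.48 = $319,158.12.
Plan B is cheaper by $355,723.98 − $319,158.12 = $36,565.86.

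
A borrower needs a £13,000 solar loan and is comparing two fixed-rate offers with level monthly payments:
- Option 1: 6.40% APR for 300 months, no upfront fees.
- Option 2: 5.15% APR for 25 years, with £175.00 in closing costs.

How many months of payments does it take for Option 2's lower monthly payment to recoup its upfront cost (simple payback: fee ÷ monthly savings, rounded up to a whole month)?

18 months

Option 1: monthly rate = 6.4%/12 = 0.0053333; payment = 13,000 × 0.0053333 / (1 − (1+0.0053333)^−300) = £86.97.
Option 2: monthly rate = 5.15%/12 = 0.0042917; payment = 13,000 × 0.0042917 / (1 − (1+0.0042917)^−300) = £77.14.
Monthly savings = £86.97 − £77.14 = £9.83.
Break-even = £175.00 / £9.83 = 17.80 → 18 months.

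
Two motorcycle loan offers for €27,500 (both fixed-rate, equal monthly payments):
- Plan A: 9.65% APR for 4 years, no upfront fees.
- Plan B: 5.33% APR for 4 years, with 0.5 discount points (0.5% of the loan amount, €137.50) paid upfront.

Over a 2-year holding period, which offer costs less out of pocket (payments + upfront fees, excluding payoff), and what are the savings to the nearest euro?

Plan B by €1,193

Plan A: at 9.65% the monthly rate is 0.0080417, so the payment is 27,500 × 0.0080417 / (1 − 1.0080417^−48) = €692.86.
Plan B: monthly rate = 5.33%/12 = 0.0044417; payment = 27,500 × 0.0044417 / (1 − (1+0.0044417)^−48) = €637.42.
Over 24 months: Plan A costs 24 × €692.86 = €16,628.64; Plan B costs 24 × €637.42 + €137.50 = €15,435.58.
Plan B is cheaper by €16,628.64 − €15,435.58 = €1,193.06.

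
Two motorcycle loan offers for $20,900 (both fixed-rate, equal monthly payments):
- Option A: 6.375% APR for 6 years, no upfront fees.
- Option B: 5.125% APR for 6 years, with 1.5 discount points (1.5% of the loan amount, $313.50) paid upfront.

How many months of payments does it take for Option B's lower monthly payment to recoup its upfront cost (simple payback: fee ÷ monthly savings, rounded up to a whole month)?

26 months

Option A: at 6.375% the monthly rate is 0.0053125, so the payment is 20,900 × 0.0053125 / (1 − 1.0053125^−72) = $350.08.
Option B: at 5.125% the monthly rate is 0.0042708, so the payment is 20,900 × 0.0042708 / (1 − 1.0042708^−72) = $337.81.
Monthly savings = $350.08 − $337.81 = $12.27.
Break-even = $313.50 / $12.27 = 25.55 → 26 months.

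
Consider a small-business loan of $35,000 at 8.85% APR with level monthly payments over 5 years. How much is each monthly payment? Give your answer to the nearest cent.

$724.00

Monthly rate = 8.85%/12 = 0.0073750; payment = 35,000 × 0.0073750 / (1 − (1+0.0073750)^−60) = $724.00.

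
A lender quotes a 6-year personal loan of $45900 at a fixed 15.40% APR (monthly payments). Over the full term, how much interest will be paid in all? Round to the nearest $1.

$24,700

At 15.40% the monthly rate is 0.0128333, so the payment is 45,900 × 0.0128333 / (1 − 1.0128333^−72) = $980.55.
Total paid = 72 × $980.55 = $70,599.60; interest = $70,599.60 − $45,900 = $24,699.60.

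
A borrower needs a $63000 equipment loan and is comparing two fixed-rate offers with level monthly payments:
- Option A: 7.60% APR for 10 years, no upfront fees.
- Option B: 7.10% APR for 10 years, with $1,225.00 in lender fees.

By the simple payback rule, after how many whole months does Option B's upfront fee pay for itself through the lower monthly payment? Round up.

Option A: monthly rate = 7.6%/12 = 0.0063333; payment = 63,000 × 0.0063333 / (1 − (1+0.0063333)^−120) = $751.11.
Option B: monthly rate = 7.1%/12 = 0.0059167; payment = 63,000 × 0.0059167 / (1 − (1+0.0059167)^−120) = $734.73.
Monthly savings = $751.11 − $734.73 = $16.38.
Break-even = $1,225.00 / $16.38 = 74.79 → 75 months.

75 months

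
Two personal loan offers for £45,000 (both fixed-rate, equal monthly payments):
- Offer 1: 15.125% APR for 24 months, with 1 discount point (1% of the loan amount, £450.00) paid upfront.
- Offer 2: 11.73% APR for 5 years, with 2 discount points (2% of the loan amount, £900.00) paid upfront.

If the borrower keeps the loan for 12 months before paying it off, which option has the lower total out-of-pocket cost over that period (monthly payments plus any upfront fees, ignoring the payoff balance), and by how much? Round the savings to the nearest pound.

Offer 1: monthly rate = 15.125%/12 = 0.0126042; payment = 45,000 × 0.0126042 / (1 − (1+0.0126042)^−24) = £2,184.57.
Offer 2: at 11.73% the monthly rate is 0.0097750, so the payment is 45,000 × 0.0097750 / (1 − 1.0097750^−60) = £994.87.
Over 12 months: Offer 1 costs 12 × £2,184.57 + £450.00 = £26,664.84; Offer 2 costs 12 × £994.87 + £900.00 = £12,838.44.
Offer 2 is cheaper by £26,664.84 − £12,838.44 = £13,826.40.

Offer 2 by £13,826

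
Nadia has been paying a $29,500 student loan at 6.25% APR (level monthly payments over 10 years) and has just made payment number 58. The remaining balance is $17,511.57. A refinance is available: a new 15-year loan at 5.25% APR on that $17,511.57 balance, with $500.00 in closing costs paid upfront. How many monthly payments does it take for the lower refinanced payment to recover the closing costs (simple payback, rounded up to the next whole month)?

3 months

Current payment = 29,500 × 6.25%/12 / (1 − (1+0.0052083)^−120) = $331.23.
Refinanced payment = 17,511.57 × 0.0043750 / (1 − (1+0.0043750)^−180) = $140.77.
Monthly savings = $331.23 − $140.77 = $190.46.
Break-even = $500.00 / $190.46 = 2.63 → 3 months.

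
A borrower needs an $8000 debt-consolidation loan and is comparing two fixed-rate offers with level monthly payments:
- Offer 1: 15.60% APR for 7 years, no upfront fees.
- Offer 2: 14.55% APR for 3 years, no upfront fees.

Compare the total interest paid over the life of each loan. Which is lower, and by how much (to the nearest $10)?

Offer 1: monthly rate = 15.6%/12 = 0.0130000; payment = 8,000 × 0.0130000 / (1 − (1+0.0130000)^−84) = $157.08.
Total interest on Offer 1 = 84 × $157.08 − $8,000 = $5,194.72.
Offer 2: at 14.55% the monthly rate is 0.0121250, so the payment is 8,000 × 0.0121250 / (1 − 1.0121250^−36) = $275.56.
Total interest on Offer 2 = 36 × $275.56 − $8,000 = $1,920.16.
Offer 2 is lower by $3,274.56.

Offer 2 by $3,270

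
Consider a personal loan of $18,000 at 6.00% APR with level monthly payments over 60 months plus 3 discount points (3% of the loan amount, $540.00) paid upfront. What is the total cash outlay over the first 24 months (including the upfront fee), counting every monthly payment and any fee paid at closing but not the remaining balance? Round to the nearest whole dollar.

$8,892

At 6.00% the monthly rate is 0.0050000, so the payment is 18,000 × 0.0050000 / (1 − 1.0050000^−60) = $347.99.
Total outlay = 24 × $347.99 + $540.00 = $8,891.76.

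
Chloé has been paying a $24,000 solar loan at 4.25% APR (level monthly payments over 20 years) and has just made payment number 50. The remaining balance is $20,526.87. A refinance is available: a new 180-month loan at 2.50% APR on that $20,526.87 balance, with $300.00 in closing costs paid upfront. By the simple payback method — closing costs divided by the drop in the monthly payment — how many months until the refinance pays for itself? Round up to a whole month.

26 months

Current payment = 24,000 × 4.25%/12 / (1 − (1+0.0035417)^−240) = $148.62.
Refinanced payment = 20,526.87 × 0.0020833 / (1 − (1+0.0020833)^−180) = $136.87.
Monthly savings = $148.62 − $136.87 = $11.75.
Break-even = $300.00 / $11.75 = 25.53 → 26 months.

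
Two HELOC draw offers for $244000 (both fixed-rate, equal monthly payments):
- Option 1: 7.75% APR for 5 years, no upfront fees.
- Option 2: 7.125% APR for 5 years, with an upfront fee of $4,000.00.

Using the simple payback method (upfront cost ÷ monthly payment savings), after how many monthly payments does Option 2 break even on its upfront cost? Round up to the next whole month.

Option 1: at 7.75% the monthly rate is 0.0064583, so the payment is 244,000 × 0.0064583 / (1 − 1.0064583^−60) = $4,918.30.
Option 2: at 7.125% the monthly rate is 0.0059375, so the payment is 244,000 × 0.0059375 / (1 − 1.0059375^−60) = $4,845.90.
Monthly savings = $4,918.30 − $4,845.90 = $72.40.
Break-even = $4,000.00 / $72.40 = 55.25 → 56 months.

56 months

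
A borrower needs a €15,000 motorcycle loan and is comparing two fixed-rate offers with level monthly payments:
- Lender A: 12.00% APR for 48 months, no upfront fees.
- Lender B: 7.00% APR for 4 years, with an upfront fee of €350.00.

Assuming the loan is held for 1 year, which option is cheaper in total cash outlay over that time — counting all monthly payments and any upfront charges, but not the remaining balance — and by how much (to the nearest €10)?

Lender A: monthly rate = 12%/12 = 0.0100000; payment = 15,000 × 0.0100000 / (1 − (1+0.0100000)^−48) = €395.01.
Lender B: at 7.00% the monthly rate is 0.0058333, so the payment is 15,000 × 0.0058333 / (1 − 1.0058333^−48) = €359.19.
Over 12 months: Lender A costs 12 × €395.01 = €4,740.12; Lender B costs 12 × €359.19 + €350.00 = €4,660.28.
Lender B is cheaper by €4,740.12 − €4,660.28 = €79.84.

Lender B by €80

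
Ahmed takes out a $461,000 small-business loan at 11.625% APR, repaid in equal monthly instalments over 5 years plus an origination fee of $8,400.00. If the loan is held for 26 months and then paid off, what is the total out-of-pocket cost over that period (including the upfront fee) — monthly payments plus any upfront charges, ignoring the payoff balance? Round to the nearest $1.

$272,756

Monthly rate = 11.625%/12 = 0.0096875; payment = 461,000 × 0.0096875 / (1 − (1+0.0096875)^−60) = $10,167.55.
Total outlay = 26 × $10,167.55 + $8,400.00 = $272,756.30.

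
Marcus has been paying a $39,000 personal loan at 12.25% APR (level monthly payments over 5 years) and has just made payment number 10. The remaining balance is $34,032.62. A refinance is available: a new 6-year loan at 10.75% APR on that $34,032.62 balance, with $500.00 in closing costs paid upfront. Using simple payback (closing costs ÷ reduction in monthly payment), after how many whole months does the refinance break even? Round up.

3 months

Current payment = 39,000 × 12.25%/12 / (1 − (1+0.0102083)^−60) = $872.47.
Refinanced payment = 34,032.62 × 0.0089583 / (1 − (1+0.0089583)^−72) = $643.43.
Monthly savings = $872.47 − $643.43 = $229.04.
Break-even = $500.00 / $229.04 = 2.18 → 3 months.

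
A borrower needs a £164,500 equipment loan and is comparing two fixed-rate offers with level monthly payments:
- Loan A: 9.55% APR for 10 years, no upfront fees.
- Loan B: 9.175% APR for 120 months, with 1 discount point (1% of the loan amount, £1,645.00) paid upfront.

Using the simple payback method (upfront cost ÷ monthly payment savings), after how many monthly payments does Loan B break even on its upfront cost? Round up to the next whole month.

49 months

Loan A: at 9.55% the monthly rate is 0.0079583, so the payment is 164,500 × 0.0079583 / (1 − 1.0079583^−120) = £2,133.10.
Loan B: monthly rate = 9.175%/12 = 0.0076458; payment = 164,500 × 0.0076458 / (1 − (1+0.0076458)^−120) = £2,099.43.
Monthly savings = £2,133.10 − £2,099.43 = £33.67.
Break-even = £1,645.00 / £33.67 = 48.86 → 49 months.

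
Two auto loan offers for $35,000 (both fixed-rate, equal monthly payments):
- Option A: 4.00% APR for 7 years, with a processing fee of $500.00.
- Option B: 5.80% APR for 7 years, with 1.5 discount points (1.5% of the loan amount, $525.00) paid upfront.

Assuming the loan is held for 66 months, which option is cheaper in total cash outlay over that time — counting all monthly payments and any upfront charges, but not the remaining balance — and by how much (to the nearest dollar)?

Option A: monthly rate = 4%/12 = 0.0033333; payment = 35,000 × 0.0033333 / (1 − (1+0.0033333)^−84) = $478.41.
Option B: at 5.80% the monthly rate is 0.0048333, so the payment is 35,000 × 0.0048333 / (1 − 1.0048333^−84) = $507.95.
Over 66 months: Option A costs 66 × $478.41 + $500.00 = $32,075.06; Option B costs 66 × $507.95 + $525.00 = $34,049.70.
Option A is cheaper by $34,049.70 − $32,075.06 = $1,974.64.

Option A by $1,975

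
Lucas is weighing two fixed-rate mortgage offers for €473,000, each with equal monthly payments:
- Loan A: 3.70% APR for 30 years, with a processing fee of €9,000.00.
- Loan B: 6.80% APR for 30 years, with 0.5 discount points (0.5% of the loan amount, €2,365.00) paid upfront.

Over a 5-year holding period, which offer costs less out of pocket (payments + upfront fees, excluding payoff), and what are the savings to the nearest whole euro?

Loan A by €47,753

Loan A: monthly rate = 3.7%/12 = 0.0030833; payment = 473,000 × 0.0030833 / (1 − (1+0.0030833)^−360) = €2,177.14.
Loan B: monthly rate = 6.8%/12 = 0.0056667; payment = 473,000 × 0.0056667 / (1 − (1+0.0056667)^−360) = €3,083.61.
Over 60 months: Loan A costs 60 × €2,177.14 + €9,000.00 = €139,628.40; Loan B costs 60 × €3,083.61 + €2,365.00 = €187,381.60.
Loan A is cheaper by €187,381.60 − €139,628.40 = €47,753.20.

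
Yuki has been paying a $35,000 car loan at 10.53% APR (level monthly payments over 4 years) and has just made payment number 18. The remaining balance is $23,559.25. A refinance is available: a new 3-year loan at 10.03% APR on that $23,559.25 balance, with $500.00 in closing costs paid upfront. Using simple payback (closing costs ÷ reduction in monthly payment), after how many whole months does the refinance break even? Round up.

Current payment = 35,000 × 10.53%/12 / (1 − (1+0.0087750)^−48) = $896.63.
Refinanced payment = 23,559.25 × 0.0083583 / (1 − (1+0.0083583)^−36) = $760.52.
Monthly savings = $896.63 − $760.52 = $136.11.
Break-even = $500.00 / $136.11 = 3.67 → 4 months.

4 months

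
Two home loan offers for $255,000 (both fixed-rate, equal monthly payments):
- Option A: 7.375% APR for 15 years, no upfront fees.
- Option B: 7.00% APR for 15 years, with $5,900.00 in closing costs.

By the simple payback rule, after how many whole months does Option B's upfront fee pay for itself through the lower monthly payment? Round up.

Option A: monthly rate = 7.375%/12 = 0.0061458; payment = 255,000 × 0.0061458 / (1 − (1+0.0061458)^−180) = $2,345.80.
Option B: at 7.00% the monthly rate is 0.0058333, so the payment is 255,000 × 0.0058333 / (1 − 1.0058333^−180) = $2,292.01.
Monthly savings = $2,345.80 − $2,292.01 = $53.79.
Break-even = $5,900.00 / $53.79 = 109.69 → 110 months.

110 months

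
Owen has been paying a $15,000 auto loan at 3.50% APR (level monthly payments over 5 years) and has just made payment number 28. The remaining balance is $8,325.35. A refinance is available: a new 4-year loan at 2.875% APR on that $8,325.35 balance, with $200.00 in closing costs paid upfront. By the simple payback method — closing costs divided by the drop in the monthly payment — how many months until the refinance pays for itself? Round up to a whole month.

3 months

Current payment = 15,000 × 3.5%/12 / (1 − (1+0.0029167)^−60) = $272.88.
Refinanced payment = 8,325.35 × 0.0023958 / (1 − (1+0.0023958)^−48) = $183.82.
Monthly savings = $272.88 − $183.82 = $89.06.
Break-even = $200.00 / $89.06 = 2.25 → 3 months.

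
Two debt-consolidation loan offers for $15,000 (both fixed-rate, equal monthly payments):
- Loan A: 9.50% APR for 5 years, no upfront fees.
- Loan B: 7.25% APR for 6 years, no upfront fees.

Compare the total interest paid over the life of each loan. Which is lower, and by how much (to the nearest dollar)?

Loan B by $359

Loan A: at 9.50% the monthly rate is 0.0079167, so the payment is 15,000 × 0.0079167 / (1 − 1.0079167^−60) = $315.03.
Total interest on Loan A = 60 × $315.03 − $15,000 = $3,901.80.
Loan B: at 7.25% the monthly rate is 0.0060417, so the payment is 15,000 × 0.0060417 / (1 − 1.0060417^−72) = $257.54.
Total interest on Loan B = 72 × $257.54 − $15,000 = $3,542.88.
Loan B is lower by $358.92.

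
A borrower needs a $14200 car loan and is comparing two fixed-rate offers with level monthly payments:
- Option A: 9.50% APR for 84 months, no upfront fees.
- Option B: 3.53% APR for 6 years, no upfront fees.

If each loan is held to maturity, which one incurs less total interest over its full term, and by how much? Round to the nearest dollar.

Option B by $3,717

Option A: monthly rate = 9.5%/12 = 0.0079167; payment = 14,200 × 0.0079167 / (1 − (1+0.0079167)^−84) = $232.08.
Total interest on Option A = 84 × $232.08 − $14,200 = $5,294.72.
Option B: at 3.53% the monthly rate is 0.0029417, so the payment is 14,200 × 0.0029417 / (1 − 1.0029417^−72) = $219.13.
Total interest on Option B = 72 × $219.13 − $14,200 = $1,577.36.
Option B is lower by $3,717.36.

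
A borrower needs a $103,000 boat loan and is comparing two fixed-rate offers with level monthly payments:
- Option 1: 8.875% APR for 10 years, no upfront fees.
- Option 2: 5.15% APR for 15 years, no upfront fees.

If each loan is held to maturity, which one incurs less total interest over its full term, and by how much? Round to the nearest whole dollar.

Option 2 by $7,670

Option 1: monthly rate = 8.875%/12 = 0.0073958; payment = 103,000 × 0.0073958 / (1 − (1+0.0073958)^−120) = $1,297.80.
Total interest on Option 1 = 120 × $1,297.80 − $103,000 = $52,736.00.
Option 2: monthly rate = 5.15%/12 = 0.0042917; payment = 103,000 × 0.0042917 / (1 − (1+0.0042917)^−180) = $822.59.
Total interest on Option 2 = 180 × $822.59 − $103,000 = $45,066.20.
Option 2 is lower by $7,669.80.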